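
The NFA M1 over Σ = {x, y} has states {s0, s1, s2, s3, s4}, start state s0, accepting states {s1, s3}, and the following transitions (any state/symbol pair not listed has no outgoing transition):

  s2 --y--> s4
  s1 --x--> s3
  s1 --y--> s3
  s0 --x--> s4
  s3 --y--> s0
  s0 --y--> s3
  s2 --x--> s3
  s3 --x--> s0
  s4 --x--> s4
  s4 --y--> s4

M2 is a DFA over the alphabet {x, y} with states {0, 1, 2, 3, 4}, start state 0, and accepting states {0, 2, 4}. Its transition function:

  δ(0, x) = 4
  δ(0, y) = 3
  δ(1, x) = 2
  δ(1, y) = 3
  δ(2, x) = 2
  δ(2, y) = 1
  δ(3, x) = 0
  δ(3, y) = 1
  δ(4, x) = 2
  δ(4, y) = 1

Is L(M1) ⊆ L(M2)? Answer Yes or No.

No

The string y is in L(M1) but not in L(M2).
So L(M1) ⊄ L(M2).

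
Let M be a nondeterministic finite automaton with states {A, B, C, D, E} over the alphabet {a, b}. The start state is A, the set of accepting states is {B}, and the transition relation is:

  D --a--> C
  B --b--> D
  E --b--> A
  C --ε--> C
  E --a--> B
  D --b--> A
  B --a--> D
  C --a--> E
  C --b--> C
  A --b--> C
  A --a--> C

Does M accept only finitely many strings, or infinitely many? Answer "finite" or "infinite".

State C is reachable from the start and can reach an accepting state, and it lies on the cycle C → C.
Traversing that cycle any number of times yields accepted strings of unbounded length, so the language is infinite.

infinite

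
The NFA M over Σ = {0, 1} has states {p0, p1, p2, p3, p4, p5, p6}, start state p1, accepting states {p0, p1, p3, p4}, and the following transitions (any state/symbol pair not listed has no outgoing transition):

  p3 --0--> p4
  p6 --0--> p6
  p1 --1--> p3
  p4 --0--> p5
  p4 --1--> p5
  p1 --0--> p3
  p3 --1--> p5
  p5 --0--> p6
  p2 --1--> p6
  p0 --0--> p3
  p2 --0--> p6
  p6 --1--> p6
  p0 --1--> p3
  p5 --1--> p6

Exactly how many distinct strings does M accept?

5

The useful subgraph on states {p1, p3, p4} is acyclic, so L(M) is finite; the longest accepting path visits 3 useful states, giving maximum string length 2.
Counting accepting paths from p1 by length: 1 of length 0, 2 of length 1, 2 of length 2. Total 5.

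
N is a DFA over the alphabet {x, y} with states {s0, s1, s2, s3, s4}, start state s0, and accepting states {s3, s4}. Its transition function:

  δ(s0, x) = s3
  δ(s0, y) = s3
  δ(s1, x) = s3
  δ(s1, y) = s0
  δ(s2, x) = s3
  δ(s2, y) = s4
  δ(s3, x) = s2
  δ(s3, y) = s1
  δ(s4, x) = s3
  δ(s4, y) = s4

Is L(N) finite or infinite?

State s0 is reachable from the start and can reach an accepting state, and it lies on the cycle s0 → s3 → s1 → s0.
Traversing that cycle any number of times yields accepted strings of unbounded length, so the language is infinite.

infinite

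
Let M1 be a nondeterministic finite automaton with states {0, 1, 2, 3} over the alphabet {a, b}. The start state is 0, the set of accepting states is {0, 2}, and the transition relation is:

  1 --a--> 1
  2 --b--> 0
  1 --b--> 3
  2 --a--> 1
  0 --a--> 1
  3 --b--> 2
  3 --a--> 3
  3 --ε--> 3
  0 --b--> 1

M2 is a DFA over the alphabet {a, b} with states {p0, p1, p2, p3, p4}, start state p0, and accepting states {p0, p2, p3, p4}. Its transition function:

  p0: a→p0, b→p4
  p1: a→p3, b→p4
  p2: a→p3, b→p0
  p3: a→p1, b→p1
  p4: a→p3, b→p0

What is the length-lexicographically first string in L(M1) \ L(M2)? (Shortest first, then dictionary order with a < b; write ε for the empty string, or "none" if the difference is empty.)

abab

The string abab is accepted by M1 but not by M2.
No shorter string lies in the difference, and abab is the lexicographically first length-4 string in L(M1) \ L(M2).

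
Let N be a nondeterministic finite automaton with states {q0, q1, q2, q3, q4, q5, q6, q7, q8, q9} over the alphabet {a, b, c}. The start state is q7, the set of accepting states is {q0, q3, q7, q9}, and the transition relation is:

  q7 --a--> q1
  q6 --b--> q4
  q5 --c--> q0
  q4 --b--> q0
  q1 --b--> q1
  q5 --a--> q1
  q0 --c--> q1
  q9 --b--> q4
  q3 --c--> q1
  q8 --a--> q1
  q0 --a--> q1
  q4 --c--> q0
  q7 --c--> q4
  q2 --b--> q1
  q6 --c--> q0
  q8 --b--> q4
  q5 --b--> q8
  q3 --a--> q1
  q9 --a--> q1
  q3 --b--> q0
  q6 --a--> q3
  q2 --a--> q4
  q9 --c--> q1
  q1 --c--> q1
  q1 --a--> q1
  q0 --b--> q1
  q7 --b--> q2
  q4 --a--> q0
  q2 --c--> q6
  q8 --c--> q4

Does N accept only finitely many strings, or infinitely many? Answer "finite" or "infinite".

finite

The useful states (reachable from q7 and able to reach an accepting state) are {q0, q2, q3, q4, q6, q7}.
Restricted to these states the transition graph has no cycle, so every accepting path has bounded length and L is finite.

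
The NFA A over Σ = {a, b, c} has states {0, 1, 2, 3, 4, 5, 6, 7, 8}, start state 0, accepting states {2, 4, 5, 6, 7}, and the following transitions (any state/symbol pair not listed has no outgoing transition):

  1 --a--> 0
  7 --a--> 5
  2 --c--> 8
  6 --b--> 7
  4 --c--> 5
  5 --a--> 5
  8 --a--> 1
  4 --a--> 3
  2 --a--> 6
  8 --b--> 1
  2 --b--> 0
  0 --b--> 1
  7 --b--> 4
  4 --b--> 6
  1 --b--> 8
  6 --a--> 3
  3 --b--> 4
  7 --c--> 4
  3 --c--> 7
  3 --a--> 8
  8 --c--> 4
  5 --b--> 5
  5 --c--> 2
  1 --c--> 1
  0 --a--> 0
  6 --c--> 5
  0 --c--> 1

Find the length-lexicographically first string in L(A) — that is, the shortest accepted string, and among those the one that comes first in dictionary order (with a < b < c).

A breadth-first search from 0 reaches an accepting state first via the path 0 → 1 → 8 → 4 on input bbc.
No string of length < 3 is accepted (BFS exhausts all shorter strings without reaching an accepting state), and bbc is the lexicographically least accepting string of length 3.

bbc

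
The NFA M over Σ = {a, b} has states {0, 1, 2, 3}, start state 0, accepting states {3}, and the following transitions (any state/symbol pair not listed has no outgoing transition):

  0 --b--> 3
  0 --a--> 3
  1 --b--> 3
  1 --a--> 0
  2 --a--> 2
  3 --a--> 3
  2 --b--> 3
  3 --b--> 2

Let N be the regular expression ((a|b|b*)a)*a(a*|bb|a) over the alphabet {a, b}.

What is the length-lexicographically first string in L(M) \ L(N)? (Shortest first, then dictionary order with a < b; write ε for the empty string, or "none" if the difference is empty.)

The string b is accepted by M but not by N.
No shorter string lies in the difference, and b is the lexicographically first length-1 string in L(M) \ L(N).

b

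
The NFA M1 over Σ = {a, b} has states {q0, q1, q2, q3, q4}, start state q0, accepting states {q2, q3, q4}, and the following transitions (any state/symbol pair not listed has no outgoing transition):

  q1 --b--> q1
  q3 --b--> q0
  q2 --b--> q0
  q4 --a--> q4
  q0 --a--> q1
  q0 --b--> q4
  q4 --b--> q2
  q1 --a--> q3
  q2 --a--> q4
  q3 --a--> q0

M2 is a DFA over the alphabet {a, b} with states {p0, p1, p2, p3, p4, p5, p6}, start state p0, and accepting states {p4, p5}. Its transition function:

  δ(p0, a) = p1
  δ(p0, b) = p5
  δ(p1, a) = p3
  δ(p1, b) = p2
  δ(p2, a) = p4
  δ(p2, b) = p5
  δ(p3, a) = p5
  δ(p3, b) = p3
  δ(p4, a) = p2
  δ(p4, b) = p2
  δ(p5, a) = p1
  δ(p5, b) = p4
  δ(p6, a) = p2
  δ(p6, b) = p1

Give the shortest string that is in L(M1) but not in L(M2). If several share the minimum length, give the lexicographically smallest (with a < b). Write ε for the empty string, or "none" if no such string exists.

aa

The string aa is accepted by M1 but not by M2.
No shorter string lies in the difference, and aa is the lexicographically first length-2 string in L(M1) \ L(M2).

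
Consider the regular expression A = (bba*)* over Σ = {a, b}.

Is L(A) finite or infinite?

The expression contains a Kleene star applied to a subexpression that matches at least one nonempty string, so it matches strings of unbounded length.
Hence L(A) is infinite.

infinite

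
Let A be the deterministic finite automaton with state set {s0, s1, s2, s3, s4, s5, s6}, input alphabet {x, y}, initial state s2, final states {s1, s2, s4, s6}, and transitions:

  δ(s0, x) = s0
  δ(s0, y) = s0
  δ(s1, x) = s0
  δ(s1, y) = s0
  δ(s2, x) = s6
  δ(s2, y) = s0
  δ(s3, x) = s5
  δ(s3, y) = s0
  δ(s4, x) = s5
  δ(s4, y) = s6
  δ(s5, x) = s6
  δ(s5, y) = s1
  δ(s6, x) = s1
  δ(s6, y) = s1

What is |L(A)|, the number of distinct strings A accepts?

4

The useful subgraph on states {s1, s2, s6} is acyclic, so L(A) is finite; the longest accepting path visits 3 useful states, giving maximum string length 2.
Counting accepting paths from s2 by length: 1 of length 0, 1 of length 1, 2 of length 2. Total 4.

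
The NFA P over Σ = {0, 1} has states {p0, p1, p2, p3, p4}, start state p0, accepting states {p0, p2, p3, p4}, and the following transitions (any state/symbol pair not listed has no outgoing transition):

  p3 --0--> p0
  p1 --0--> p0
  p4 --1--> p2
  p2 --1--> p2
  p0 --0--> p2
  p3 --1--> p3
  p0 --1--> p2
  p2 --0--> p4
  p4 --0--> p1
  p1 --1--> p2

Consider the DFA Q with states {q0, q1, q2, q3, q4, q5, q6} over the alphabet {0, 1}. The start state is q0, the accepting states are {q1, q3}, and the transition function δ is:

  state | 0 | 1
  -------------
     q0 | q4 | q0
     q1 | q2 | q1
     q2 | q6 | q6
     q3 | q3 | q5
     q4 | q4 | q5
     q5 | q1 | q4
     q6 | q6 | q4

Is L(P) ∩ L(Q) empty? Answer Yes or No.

No

The string 010 is accepted by both P and Q.
Hence L(P) ∩ L(Q) ≠ ∅.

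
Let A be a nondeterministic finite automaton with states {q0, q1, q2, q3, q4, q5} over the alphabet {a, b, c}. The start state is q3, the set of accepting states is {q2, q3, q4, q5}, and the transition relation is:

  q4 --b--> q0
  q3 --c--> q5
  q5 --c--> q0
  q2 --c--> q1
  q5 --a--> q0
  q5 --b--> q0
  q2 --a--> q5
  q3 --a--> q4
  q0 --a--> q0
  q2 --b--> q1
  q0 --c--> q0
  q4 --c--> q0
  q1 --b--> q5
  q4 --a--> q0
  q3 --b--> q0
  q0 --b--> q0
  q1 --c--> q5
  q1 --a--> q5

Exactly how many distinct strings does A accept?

3

The useful subgraph on states {q3, q4, q5} is acyclic, so L(A) is finite; the longest accepting path visits 2 useful states, giving maximum string length 1.
Counting accepting paths from q3 by length: 1 of length 0, 2 of length 1. Total 3.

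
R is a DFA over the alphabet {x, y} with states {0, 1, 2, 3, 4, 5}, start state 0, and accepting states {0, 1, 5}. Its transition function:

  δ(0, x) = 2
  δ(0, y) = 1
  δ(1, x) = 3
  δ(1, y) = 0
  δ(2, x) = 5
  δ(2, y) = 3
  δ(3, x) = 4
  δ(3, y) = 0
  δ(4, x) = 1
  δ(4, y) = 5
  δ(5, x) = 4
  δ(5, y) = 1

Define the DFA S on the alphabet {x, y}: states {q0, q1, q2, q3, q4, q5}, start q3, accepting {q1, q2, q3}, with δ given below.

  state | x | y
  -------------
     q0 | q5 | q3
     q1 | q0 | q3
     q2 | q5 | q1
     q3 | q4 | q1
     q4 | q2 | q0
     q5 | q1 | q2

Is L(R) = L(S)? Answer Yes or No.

Yes

Exploring the product automaton R × S from the start pair (0, q3), following both machines on each input symbol, reaches 6 state pairs: (0, q3), (2, q4), (1, q1), (5, q2), (3, q0), (4, q5).
R accepts in {0, 1, 5} and S accepts in {q1, q2, q3}. In every reachable pair the two components are either both accepting — (0, q3), (1, q1), (5, q2) — or both non-accepting, so no string is accepted by exactly one of the machines: L(R) \ L(S) and L(S) \ L(R) are both empty.
Hence every string is accepted by R iff it is accepted by S, and the two languages coincide.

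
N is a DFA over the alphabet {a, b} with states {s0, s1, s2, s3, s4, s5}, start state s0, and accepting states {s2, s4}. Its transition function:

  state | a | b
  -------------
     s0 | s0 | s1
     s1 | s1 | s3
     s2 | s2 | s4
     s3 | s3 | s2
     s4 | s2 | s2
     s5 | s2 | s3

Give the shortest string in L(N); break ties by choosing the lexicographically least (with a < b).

bbb

A breadth-first search from s0 reaches an accepting state first via the path s0 → s1 → s3 → s2 on input bbb.
No string of length < 3 is accepted (BFS exhausts all shorter strings without reaching an accepting state), and bbb is the lexicographically least accepting string of length 3.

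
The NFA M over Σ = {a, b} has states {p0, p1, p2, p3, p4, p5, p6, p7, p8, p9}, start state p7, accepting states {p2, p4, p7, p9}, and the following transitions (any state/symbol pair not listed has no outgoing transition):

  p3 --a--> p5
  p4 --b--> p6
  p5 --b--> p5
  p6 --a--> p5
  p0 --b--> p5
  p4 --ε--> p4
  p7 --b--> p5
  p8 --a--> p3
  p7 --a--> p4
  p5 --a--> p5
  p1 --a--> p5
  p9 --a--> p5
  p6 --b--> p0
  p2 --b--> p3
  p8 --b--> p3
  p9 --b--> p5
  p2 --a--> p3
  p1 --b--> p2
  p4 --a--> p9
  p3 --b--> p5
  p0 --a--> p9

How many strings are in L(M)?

The useful subgraph on states {p0, p4, p6, p7, p9} is acyclic, so L(M) is finite; the longest accepting path visits 5 useful states, giving maximum string length 4.
Counting accepting paths from p7 by length: 1 of length 0, 1 of length 1, 1 of length 2, 1 of length 4. Total 4.

4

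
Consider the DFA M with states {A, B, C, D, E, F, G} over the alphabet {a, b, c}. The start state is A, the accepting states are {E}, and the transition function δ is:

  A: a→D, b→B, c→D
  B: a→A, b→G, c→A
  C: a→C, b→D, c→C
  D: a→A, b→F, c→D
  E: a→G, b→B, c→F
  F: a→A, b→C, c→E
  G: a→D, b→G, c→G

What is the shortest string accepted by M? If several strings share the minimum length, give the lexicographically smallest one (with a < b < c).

A breadth-first search from A reaches an accepting state first via the path A → D → F → E on input abc.
No string of length < 3 is accepted (BFS exhausts all shorter strings without reaching an accepting state), and abc is the lexicographically least accepting string of length 3.

abc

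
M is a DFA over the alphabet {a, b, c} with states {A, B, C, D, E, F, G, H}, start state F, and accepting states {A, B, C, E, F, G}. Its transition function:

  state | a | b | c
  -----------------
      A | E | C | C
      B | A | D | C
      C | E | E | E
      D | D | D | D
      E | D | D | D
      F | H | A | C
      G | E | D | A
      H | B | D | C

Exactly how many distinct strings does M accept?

34

The useful subgraph on states {A, B, C, E, F, H} is acyclic, so L(M) is finite; the longest accepting path visits 6 useful states, giving maximum string length 5.
Counting accepting paths from F by length: 1 of length 0, 2 of length 1, 8 of length 2, 11 of length 3, 6 of length 4, 6 of length 5. Total 34.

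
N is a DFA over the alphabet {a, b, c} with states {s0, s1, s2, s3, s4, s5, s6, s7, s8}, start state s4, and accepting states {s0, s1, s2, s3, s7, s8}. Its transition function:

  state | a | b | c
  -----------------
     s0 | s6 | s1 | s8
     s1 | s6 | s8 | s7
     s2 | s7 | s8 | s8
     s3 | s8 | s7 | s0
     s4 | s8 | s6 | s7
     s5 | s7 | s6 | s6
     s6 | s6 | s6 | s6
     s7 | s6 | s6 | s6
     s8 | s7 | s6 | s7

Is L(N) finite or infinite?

finite

The useful states (reachable from s4 and able to reach an accepting state) are {s4, s7, s8}.
Restricted to these states the transition graph has no cycle, so every accepting path has bounded length and L is finite.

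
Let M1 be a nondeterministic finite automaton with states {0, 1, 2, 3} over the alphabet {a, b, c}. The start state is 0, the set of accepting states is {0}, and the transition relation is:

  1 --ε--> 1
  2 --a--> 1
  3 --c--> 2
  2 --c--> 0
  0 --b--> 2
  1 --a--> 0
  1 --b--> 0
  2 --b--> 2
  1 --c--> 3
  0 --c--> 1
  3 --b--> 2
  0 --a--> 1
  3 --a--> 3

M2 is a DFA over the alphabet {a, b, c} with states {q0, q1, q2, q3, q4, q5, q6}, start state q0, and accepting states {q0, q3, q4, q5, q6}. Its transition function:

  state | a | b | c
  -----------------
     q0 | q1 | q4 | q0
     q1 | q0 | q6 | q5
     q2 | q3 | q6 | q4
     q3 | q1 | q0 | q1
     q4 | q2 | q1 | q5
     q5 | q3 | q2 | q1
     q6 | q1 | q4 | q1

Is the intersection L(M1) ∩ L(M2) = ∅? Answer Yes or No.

The empty string ε is accepted by both M1 and M2.
Hence L(M1) ∩ L(M2) ≠ ∅.

No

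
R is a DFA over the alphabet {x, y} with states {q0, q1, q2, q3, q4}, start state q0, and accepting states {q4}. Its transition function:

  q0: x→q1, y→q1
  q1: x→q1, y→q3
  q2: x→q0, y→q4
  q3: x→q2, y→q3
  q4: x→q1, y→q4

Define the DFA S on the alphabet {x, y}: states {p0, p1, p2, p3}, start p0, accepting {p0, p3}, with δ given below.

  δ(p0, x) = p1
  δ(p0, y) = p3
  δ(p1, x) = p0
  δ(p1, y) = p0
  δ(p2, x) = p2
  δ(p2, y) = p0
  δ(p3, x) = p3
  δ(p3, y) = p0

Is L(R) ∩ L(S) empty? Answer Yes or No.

The string xyxy is accepted by both R and S.
Hence L(R) ∩ L(S) ≠ ∅.

No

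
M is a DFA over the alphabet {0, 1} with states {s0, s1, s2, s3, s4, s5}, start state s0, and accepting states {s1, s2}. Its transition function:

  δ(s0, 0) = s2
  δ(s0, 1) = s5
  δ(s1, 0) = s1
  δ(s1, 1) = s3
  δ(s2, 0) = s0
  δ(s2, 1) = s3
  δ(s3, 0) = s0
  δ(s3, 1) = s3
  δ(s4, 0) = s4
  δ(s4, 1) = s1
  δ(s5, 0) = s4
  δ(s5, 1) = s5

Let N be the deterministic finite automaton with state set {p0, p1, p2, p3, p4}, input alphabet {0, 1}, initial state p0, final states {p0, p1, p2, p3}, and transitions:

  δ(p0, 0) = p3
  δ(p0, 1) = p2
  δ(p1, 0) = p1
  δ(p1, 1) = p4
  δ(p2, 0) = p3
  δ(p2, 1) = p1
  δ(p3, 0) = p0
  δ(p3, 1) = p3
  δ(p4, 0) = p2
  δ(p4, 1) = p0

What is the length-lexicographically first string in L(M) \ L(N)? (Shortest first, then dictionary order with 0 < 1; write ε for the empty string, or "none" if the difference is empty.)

The string 1101 is accepted by M but not by N.
No shorter string lies in the difference, and 1101 is the lexicographically first length-4 string in L(M) \ L(N).

1101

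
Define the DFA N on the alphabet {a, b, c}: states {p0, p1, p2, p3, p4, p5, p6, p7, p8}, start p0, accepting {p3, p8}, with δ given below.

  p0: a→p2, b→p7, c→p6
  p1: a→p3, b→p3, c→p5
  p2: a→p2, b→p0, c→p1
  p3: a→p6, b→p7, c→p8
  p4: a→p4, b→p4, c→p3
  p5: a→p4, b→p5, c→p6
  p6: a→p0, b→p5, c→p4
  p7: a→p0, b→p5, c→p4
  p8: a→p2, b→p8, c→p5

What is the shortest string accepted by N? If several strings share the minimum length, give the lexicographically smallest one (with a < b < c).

A breadth-first search from p0 reaches an accepting state first via the path p0 → p2 → p1 → p3 on input aca.
No string of length < 3 is accepted (BFS exhausts all shorter strings without reaching an accepting state), and aca is the lexicographically least accepting string of length 3.

aca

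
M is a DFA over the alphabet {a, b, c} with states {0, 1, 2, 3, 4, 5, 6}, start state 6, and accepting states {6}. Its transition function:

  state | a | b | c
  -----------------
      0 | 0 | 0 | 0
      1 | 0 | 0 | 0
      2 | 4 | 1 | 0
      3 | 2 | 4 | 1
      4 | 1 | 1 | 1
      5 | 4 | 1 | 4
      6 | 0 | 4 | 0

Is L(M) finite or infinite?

The useful states (reachable from 6 and able to reach an accepting state) are {6}.
Restricted to these states the transition graph has no cycle, so every accepting path has bounded length and L is finite.

finite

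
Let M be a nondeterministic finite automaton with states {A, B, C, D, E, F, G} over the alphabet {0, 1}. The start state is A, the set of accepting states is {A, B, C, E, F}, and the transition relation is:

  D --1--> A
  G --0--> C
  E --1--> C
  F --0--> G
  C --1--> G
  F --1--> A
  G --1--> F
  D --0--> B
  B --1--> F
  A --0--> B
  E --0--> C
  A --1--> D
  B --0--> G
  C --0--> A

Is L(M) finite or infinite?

State A is reachable from the start and can reach an accepting state, and it lies on the cycle A → B → F → A.
Traversing that cycle any number of times yields accepted strings of unbounded length, so the language is infinite.

infinite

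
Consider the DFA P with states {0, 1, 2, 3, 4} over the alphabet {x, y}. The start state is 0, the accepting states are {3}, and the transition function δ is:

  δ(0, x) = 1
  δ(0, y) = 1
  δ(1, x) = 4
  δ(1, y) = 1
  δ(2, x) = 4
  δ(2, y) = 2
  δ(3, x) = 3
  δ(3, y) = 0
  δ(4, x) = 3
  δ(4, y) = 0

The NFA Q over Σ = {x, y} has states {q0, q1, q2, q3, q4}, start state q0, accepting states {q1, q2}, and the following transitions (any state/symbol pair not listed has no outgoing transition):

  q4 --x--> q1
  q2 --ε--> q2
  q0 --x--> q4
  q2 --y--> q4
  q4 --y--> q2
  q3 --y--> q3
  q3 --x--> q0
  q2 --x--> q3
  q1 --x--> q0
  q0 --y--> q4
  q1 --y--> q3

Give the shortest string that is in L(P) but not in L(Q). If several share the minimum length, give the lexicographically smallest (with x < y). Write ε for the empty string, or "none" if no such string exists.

The string xxx is accepted by P but not by Q.
No shorter string lies in the difference, and xxx is the lexicographically first length-3 string in L(P) \ L(Q).

xxx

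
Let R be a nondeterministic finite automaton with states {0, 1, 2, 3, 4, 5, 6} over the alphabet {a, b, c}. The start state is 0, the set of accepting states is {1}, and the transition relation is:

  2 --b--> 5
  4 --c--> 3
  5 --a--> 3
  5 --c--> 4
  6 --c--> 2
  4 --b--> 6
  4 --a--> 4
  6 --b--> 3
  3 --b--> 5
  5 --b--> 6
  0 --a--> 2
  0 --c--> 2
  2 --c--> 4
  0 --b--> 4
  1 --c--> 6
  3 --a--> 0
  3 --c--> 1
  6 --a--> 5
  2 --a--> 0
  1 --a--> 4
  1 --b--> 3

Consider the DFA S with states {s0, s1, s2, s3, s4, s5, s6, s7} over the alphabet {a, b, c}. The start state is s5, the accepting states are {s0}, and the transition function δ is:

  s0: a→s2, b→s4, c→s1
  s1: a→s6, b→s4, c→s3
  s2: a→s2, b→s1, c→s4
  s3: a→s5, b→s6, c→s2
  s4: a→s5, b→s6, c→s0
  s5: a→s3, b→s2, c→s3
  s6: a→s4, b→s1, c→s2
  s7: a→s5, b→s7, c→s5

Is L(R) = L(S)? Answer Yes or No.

Yes

Exploring the product automaton R × S from the start pair (0, s5), following both machines on each input symbol, reaches 7 state pairs: (0, s5), (2, s3), (4, s2), (5, s6), (6, s1), (3, s4), (1, s0).
R accepts in {1} and S accepts in {s0}. In every reachable pair the two components are either both accepting — (1, s0) — or both non-accepting, so no string is accepted by exactly one of the machines: L(R) \ L(S) and L(S) \ L(R) are both empty.
Hence every string is accepted by R iff it is accepted by S, and the two languages coincide.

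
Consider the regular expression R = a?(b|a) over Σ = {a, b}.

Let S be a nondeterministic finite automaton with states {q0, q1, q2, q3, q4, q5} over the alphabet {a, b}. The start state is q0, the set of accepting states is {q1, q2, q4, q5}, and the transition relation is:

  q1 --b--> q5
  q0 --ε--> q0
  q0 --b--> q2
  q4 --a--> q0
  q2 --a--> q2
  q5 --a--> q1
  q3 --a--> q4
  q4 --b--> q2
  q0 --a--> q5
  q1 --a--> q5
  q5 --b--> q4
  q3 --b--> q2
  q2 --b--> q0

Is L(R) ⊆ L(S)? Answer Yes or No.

Yes

Converting the expression R to a DFA (subset construction, then merging equivalent states) gives the minimal DFA with states {r0, r1, r2, r3}, start state r0, accepting states {r1, r2} and transitions r0: a→r1, b→r2; r1: a→r2, b→r2; r2: a→r3, b→r3; r3: a→r3, b→r3.
Exploring the product automaton R × S from the start pair (r0, q0), following both machines on each input symbol, reaches 10 state pairs: (r0, q0), (r1, q5), (r2, q2), (r2, q1), (r2, q4), (r3, q2), (r3, q0), (r3, q5), (r3, q1), (r3, q4).
R accepts in {r1, r2} and S accepts in {q1, q2, q4, q5}. The reachable pairs whose R-component is accepting are (r1, q5), (r2, q2), (r2, q1), (r2, q4); in each of them the S-component is accepting too, so the product for L(R) \ L(S) (R-component accepting, S-component rejecting) has no reachable accepting pair and the difference is empty.
Hence every string in L(R) is also in L(S).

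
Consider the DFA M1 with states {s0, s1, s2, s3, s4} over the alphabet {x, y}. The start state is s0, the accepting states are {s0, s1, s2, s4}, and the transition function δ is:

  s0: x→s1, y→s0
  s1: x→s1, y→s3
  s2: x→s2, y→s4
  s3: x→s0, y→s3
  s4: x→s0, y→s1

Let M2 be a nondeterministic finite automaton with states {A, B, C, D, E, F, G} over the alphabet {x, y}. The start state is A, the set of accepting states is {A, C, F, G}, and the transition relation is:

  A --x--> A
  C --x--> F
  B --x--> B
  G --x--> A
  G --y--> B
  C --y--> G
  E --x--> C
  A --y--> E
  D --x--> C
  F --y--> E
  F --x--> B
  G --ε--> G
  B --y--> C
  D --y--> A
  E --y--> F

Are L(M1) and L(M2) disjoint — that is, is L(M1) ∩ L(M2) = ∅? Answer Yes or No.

No

The empty string ε is accepted by both M1 and M2.
Hence L(M1) ∩ L(M2) ≠ ∅.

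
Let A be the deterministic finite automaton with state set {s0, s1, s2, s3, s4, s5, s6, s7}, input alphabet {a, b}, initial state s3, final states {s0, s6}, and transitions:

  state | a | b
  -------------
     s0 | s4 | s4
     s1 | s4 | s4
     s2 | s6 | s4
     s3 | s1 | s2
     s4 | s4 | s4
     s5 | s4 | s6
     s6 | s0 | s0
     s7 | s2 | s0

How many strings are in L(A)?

3

The useful subgraph on states {s0, s2, s3, s6} is acyclic, so L(A) is finite; the longest accepting path visits 4 useful states, giving maximum string length 3.
Counting accepting paths from s3 by length: 1 of length 2, 2 of length 3. Total 3.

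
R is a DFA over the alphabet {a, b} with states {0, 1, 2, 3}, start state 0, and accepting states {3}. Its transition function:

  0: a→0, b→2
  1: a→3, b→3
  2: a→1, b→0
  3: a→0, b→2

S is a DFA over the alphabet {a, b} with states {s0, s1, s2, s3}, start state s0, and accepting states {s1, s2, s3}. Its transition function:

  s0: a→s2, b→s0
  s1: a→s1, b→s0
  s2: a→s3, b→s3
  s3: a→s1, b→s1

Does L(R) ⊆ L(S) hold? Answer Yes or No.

No

The string abab is in L(R) but not in L(S).
So L(R) ⊄ L(S).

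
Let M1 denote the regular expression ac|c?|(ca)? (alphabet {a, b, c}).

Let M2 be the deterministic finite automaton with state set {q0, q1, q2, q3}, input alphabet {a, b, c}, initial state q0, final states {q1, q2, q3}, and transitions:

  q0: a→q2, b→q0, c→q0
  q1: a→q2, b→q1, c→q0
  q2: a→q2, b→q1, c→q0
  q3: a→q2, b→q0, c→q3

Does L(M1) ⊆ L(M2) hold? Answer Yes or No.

No

The empty string ε is in L(M1) but not in L(M2).
So L(M1) ⊄ L(M2).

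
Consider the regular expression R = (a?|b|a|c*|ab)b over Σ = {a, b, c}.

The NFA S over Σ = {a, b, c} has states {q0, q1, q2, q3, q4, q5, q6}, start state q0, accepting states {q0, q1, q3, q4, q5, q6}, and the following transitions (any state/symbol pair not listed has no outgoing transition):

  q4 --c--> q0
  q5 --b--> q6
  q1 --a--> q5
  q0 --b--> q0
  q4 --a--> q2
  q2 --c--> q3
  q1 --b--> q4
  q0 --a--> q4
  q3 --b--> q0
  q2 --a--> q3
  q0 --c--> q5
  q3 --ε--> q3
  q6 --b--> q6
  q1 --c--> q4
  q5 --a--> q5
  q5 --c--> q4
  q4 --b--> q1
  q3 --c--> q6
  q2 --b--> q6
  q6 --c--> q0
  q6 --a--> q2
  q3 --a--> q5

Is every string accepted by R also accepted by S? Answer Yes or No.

Converting the expression R to a DFA (subset construction, then merging equivalent states) gives the minimal DFA with states {r0, r1, r2, r3, r4, r5}, start state r0, accepting states {r2, r5} and transitions r0: a→r1, b→r2, c→r3; r1: a→r4, b→r2, c→r4; r2: a→r4, b→r5, c→r4; r3: a→r4, b→r5, c→r3; r4: a→r4, b→r4, c→r4; r5: a→r4, b→r4, c→r4.
Exploring the product automaton R × S from the start pair (r0, q0), following both machines on each input symbol, reaches 18 state pairs: (r0, q0), (r1, q4), (r2, q0), (r3, q5), (r4, q2), (r2, q1), (r4, q0), (r4, q4), (r5, q0), (r4, q5), (r5, q6), (r3, q4), (r4, q3), (r4, q6), (r5, q4), (r4, q1), (r5, q1), (r3, q0).
R accepts in {r2, r5} and S accepts in {q0, q1, q3, q4, q5, q6}. The reachable pairs whose R-component is accepting are (r2, q0), (r2, q1), (r5, q0), (r5, q6), (r5, q4), (r5, q1); in each of them the S-component is accepting too, so the product for L(R) \ L(S) (R-component accepting, S-component rejecting) has no reachable accepting pair and the difference is empty.
Hence every string in L(R) is also in L(S).

Yes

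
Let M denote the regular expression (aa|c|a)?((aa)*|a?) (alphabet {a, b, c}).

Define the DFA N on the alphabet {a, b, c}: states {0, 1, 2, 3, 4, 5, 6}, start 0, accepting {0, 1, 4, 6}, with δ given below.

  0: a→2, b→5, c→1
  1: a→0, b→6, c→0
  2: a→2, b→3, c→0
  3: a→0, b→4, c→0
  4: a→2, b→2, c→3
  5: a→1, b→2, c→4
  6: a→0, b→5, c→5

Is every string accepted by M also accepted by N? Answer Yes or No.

The string a is in L(M) but not in L(N).
So L(M) ⊄ L(N).

No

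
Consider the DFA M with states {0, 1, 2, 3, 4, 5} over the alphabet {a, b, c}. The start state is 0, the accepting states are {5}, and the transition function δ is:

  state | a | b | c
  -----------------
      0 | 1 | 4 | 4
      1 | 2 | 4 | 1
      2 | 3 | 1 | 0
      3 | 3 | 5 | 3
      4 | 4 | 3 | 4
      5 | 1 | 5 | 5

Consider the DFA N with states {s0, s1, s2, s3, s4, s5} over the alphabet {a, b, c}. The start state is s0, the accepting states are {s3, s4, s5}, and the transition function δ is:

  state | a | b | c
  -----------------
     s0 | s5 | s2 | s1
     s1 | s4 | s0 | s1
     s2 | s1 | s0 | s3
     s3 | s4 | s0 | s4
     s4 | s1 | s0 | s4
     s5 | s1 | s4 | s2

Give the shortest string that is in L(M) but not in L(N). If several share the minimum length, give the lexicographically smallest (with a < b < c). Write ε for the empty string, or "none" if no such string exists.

bbb

The string bbb is accepted by M but not by N.
No shorter string lies in the difference, and bbb is the lexicographically first length-3 string in L(M) \ L(N).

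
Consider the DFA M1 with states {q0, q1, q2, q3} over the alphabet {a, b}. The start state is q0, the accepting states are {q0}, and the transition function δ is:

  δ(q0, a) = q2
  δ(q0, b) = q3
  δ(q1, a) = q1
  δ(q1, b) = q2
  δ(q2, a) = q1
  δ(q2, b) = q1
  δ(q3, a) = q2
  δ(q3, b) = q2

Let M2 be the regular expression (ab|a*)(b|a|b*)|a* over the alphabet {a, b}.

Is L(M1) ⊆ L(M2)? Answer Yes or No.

Yes

Converting the expression M2 to a DFA (subset construction, then merging equivalent states) gives the minimal DFA with states {r0, r1, r2, r3, r4, r5, r6}, start state r0, accepting states {r0, r1, r2, r3, r4, r6} and transitions r0: a→r1, b→r2; r1: a→r3, b→r4; r2: a→r5, b→r2; r3: a→r3, b→r2; r4: a→r6, b→r2; r5: a→r5, b→r5; r6: a→r5, b→r5.
Exploring the product automaton M1 × M2 from the start pair (q0, r0), following both machines on each input symbol, reaches 10 state pairs: (q0, r0), (q2, r1), (q3, r2), (q1, r3), (q1, r4), (q2, r5), (q2, r2), (q1, r6), (q1, r5), (q1, r2).
M1 accepts in {q0} and M2 accepts in {r0, r1, r2, r3, r4, r6}. The reachable pairs whose M1-component is accepting are (q0, r0); in each of them the M2-component is accepting too, so the product for L(M1) \ L(M2) (M1-component accepting, M2-component rejecting) has no reachable accepting pair and the difference is empty.
Hence every string in L(M1) is also in L(M2).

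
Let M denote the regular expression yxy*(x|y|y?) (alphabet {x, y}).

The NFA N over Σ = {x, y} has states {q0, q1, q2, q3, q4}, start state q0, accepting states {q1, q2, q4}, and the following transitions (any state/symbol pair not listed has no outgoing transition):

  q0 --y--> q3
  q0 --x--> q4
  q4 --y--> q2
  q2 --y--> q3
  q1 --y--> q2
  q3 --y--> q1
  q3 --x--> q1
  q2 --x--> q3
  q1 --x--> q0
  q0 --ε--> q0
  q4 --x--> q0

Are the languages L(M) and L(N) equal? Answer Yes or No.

No

The string yxx is accepted by M but rejected by N.
So L(M) ≠ L(N).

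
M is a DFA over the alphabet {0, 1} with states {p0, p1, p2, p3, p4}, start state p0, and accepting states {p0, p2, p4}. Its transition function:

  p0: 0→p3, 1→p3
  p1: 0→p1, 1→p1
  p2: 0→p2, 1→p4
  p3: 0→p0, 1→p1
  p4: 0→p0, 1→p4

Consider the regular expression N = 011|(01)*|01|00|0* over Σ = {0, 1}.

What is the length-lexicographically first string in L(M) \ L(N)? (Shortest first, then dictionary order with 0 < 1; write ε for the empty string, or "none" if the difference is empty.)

10

The string 10 is accepted by M but not by N.
No shorter string lies in the difference, and 10 is the lexicographically first length-2 string in L(M) \ L(N).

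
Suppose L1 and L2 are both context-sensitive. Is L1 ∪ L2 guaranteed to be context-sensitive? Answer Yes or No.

Yes

A linear-bounded automaton can nondeterministically choose to simulate the LBA for L₁ or the LBA for L₂; equivalently, with disjoint nonterminals, S → S₁ | S₂ added to two noncontracting grammars is still noncontracting.
So the context-sensitive languages are closed under union.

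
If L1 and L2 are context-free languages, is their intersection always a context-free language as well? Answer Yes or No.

No

{aⁿbⁿcᵐ : m,n≥0} and {aᵐbⁿcⁿ : m,n≥0} are both context-free, but their intersection {aⁿbⁿcⁿ : n≥0} is not (pumping lemma).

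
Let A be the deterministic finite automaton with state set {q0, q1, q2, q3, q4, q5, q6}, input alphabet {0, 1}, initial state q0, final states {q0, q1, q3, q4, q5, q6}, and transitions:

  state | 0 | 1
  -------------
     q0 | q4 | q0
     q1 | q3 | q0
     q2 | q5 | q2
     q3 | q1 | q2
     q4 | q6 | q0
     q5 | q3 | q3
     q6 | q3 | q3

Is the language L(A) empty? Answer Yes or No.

No

The empty string ε is accepted: the run q0 ends in the accepting state q0.
Since at least one string is accepted, L(A) is not empty.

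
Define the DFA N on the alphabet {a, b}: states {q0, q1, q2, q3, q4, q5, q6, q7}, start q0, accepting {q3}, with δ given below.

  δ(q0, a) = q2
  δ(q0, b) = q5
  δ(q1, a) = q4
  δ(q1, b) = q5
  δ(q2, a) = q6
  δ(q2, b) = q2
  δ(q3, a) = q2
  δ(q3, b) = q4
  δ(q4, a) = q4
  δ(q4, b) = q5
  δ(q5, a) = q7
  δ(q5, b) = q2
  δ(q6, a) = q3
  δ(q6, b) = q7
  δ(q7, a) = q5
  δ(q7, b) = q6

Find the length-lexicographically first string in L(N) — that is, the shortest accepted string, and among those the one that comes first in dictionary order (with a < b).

A breadth-first search from q0 reaches an accepting state first via the path q0 → q2 → q6 → q3 on input aaa.
No string of length < 3 is accepted (BFS exhausts all shorter strings without reaching an accepting state), and aaa is the lexicographically least accepting string of length 3.

aaa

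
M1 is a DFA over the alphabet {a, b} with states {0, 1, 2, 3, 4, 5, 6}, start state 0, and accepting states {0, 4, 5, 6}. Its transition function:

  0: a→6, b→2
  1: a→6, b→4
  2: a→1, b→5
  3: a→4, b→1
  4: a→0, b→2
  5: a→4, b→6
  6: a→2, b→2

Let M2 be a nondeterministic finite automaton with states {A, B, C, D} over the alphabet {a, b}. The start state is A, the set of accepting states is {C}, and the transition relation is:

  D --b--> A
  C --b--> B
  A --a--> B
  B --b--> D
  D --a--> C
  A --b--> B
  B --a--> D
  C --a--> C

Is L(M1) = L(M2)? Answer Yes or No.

The empty string ε is accepted by M1 but rejected by M2.
So L(M1) ≠ L(M2).

No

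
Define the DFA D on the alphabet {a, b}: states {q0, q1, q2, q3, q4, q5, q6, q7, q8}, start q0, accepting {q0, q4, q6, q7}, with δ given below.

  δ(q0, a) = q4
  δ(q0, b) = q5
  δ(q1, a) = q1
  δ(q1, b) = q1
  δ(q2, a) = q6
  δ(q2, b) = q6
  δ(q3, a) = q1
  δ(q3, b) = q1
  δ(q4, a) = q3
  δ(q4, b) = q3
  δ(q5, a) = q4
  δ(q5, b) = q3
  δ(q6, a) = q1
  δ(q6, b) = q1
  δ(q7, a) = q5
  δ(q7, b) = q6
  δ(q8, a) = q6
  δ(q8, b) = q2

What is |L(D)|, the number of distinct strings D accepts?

3

The useful subgraph on states {q0, q4, q5} is acyclic, so L(D) is finite; the longest accepting path visits 3 useful states, giving maximum string length 2.
Counting accepting paths from q0 by length: 1 of length 0, 1 of length 1, 1 of length 2. Total 3.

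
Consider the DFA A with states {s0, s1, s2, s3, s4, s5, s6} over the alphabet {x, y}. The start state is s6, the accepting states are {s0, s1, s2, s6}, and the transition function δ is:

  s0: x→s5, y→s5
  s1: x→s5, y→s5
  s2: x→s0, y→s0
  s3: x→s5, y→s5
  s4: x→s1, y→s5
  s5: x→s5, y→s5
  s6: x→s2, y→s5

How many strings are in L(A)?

4

The useful subgraph on states {s0, s2, s6} is acyclic, so L(A) is finite; the longest accepting path visits 3 useful states, giving maximum string length 2.
Counting accepting paths from s6 by length: 1 of length 0, 1 of length 1, 2 of length 2. Total 4.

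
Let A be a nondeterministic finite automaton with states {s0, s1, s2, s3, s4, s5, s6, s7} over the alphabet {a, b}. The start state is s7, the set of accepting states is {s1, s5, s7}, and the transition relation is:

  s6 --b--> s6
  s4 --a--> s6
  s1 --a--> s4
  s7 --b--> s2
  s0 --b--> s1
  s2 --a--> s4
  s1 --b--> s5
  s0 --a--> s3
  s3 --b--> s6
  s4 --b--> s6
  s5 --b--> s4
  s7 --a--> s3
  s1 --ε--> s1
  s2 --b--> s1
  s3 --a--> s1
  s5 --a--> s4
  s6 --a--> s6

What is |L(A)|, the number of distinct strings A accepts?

The useful subgraph on states {s1, s2, s3, s5, s7} is acyclic, so L(A) is finite; the longest accepting path visits 4 useful states, giving maximum string length 3.
Counting accepting paths from s7 by length: 1 of length 0, 2 of length 2, 2 of length 3. Total 5.

5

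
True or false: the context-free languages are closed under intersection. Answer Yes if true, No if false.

No

{aⁿbⁿcᵐ : m,n≥0} and {aᵐbⁿcⁿ : m,n≥0} are both context-free, but their intersection {aⁿbⁿcⁿ : n≥0} is not (pumping lemma).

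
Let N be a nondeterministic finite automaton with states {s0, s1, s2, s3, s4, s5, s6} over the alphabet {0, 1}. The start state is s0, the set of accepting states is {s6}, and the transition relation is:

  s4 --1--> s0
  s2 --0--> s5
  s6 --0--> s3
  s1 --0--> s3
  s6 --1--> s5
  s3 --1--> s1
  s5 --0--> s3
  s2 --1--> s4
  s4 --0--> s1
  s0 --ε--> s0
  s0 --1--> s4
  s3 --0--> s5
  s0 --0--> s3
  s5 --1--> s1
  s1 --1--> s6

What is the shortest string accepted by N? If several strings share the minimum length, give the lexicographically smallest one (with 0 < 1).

011

A breadth-first search from s0 reaches an accepting state first via the path s0 → s3 → s1 → s6 on input 011.
No string of length < 3 is accepted (BFS exhausts all shorter strings without reaching an accepting state), and 011 is the lexicographically least accepting string of length 3.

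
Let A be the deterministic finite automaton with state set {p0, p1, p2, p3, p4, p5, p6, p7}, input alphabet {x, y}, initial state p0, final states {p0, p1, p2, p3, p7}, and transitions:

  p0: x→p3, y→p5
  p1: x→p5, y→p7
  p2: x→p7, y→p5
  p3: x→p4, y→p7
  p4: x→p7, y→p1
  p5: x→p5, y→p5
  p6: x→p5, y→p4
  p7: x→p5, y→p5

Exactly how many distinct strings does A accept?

The useful subgraph on states {p0, p1, p3, p4, p7} is acyclic, so L(A) is finite; the longest accepting path visits 5 useful states, giving maximum string length 4.
Counting accepting paths from p0 by length: 1 of length 0, 1 of length 1, 1 of length 2, 2 of length 3, 1 of length 4. Total 6.

6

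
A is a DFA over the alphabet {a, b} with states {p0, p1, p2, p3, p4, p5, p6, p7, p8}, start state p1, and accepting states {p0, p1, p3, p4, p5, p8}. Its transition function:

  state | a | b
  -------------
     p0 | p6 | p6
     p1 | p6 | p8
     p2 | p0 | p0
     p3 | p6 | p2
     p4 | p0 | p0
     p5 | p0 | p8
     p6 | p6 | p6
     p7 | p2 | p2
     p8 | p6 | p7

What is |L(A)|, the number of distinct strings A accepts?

The useful subgraph on states {p0, p1, p2, p7, p8} is acyclic, so L(A) is finite; the longest accepting path visits 5 useful states, giving maximum string length 4.
Counting accepting paths from p1 by length: 1 of length 0, 1 of length 1, 4 of length 4. Total 6.

6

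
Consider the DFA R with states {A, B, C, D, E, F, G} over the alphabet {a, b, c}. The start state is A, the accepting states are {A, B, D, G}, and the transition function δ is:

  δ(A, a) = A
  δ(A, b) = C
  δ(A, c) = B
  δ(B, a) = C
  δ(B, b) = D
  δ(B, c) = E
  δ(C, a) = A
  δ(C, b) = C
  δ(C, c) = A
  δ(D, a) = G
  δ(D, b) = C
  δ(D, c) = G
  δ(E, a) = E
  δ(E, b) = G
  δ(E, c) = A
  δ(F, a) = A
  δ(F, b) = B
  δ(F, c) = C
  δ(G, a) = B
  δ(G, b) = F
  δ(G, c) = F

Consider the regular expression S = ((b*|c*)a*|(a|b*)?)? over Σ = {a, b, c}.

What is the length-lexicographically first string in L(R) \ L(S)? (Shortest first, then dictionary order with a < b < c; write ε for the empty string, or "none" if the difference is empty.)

ac

The string ac is accepted by R but not by S.
No shorter string lies in the difference, and ac is the lexicographically first length-2 string in L(R) \ L(S).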